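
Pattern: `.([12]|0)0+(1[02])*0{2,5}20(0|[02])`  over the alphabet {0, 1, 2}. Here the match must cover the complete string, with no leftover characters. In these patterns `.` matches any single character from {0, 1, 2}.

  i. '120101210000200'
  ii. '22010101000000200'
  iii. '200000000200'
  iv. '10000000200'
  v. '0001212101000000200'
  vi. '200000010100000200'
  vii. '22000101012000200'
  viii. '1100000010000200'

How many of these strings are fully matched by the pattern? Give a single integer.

i → match
ii → match
iii → match
iv → match
v → match
vi → match
vii → match
viii → match
Total matched: 8

8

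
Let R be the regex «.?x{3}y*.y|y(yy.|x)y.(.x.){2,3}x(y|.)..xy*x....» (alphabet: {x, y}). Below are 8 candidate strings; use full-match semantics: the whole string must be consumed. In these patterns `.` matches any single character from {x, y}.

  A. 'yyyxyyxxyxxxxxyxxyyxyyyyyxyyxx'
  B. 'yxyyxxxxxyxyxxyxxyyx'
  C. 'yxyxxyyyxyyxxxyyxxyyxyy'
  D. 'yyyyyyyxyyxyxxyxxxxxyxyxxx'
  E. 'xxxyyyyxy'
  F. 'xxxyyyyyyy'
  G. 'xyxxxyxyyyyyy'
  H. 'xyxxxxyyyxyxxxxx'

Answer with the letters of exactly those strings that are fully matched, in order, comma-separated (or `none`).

A, D, E, F

A → match
B → no match
C → no match
D → match
E → match
F → match
G → no match
H → no match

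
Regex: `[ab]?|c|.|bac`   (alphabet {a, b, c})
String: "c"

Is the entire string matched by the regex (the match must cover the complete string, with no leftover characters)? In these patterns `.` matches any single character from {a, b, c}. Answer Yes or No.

Yes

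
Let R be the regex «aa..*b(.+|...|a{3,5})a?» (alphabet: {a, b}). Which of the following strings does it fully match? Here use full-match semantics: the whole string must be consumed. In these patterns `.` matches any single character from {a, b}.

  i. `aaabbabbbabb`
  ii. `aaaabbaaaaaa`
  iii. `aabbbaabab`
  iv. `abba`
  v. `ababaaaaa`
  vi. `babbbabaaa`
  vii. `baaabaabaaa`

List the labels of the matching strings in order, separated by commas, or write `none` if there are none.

i, ii, iii

i → match
ii → match
iii → match
iv → no match — must start with `aa`
v → no match — must start with `aa`
vi → no match — must start with `aa`
vii → no match — must start with `aa`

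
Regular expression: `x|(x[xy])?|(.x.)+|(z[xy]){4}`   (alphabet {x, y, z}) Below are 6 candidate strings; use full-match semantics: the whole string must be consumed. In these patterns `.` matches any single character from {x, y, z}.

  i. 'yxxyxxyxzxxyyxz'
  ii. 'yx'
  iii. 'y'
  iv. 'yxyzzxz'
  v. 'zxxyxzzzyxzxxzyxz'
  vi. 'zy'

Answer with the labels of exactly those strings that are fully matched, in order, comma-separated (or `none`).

i → match
ii → no match
iii → no match
iv → no match
v → no match
vi → no match

i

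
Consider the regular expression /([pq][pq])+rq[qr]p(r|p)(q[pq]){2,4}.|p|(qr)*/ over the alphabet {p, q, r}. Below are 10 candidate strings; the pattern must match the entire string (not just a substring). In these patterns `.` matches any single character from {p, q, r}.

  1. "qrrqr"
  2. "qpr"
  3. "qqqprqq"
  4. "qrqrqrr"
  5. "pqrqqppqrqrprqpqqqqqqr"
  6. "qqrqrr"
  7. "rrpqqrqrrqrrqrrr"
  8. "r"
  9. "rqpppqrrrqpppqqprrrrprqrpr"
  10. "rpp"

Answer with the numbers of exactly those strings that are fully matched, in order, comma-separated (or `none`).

none

1 → no match
2 → no match
3 → no match
4 → no match
5 → no match
6 → no match
7 → no match
8 → no match
9 → no match
10 → no match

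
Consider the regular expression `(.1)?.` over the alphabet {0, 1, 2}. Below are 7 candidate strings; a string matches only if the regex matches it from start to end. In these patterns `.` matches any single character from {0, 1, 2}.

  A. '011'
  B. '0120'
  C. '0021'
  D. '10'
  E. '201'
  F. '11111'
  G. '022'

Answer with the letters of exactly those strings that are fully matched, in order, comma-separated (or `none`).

A

A. '011' → match
B. '0120' → no match
C. '0021' → no match
D. '10' → no match
E. '201' → no match
F. '11111' → no match
G. '022' → no match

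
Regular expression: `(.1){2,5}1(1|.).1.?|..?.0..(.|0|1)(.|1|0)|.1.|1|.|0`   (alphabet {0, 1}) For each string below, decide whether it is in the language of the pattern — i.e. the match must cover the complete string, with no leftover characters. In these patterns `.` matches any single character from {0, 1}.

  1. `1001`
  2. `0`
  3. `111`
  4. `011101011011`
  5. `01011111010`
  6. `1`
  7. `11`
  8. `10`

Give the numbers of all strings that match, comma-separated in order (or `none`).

1 → no match
2 → match
3 → match
4 → match
5 → match
6 → match
7 → no match
8 → no match

2, 3, 4, 5, 6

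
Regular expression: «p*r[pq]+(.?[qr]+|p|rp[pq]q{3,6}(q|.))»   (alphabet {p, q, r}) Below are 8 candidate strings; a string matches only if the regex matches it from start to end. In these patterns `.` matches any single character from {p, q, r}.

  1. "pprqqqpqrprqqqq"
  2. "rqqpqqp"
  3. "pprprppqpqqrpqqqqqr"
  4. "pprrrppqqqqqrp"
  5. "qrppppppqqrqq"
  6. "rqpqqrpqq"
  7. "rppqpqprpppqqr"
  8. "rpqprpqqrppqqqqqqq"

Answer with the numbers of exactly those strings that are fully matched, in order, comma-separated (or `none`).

2

1 → no match
2 → match
3 → no match
4 → no match
5 → no match
6 → no match
7 → no match
8 → no match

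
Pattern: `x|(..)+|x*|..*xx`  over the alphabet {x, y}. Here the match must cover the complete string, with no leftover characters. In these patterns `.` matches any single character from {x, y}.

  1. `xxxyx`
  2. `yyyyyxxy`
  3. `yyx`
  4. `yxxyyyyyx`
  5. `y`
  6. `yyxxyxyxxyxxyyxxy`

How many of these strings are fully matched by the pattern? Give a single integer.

1. `xxxyx` → no match
2. `yyyyyxxy` → match
3. `yyx` → no match
4. `yxxyyyyyx` → no match
5. `y` → no match
6 → no match
Total matched: 1

1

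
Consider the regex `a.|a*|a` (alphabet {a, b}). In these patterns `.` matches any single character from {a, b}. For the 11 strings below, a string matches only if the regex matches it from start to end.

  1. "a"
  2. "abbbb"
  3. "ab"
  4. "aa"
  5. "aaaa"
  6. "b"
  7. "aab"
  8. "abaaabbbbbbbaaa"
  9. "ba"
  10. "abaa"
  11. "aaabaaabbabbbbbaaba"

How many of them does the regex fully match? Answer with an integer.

4

1. "a" → match
2. "abbbb" → no match
3. "ab" → match
4. "aa" → match
5. "aaaa" → match
6. "b" → no match
7. "aab" → no match
8 → no match
9. "ba" → no match
10. "abaa" → no match
11 → no match
Total matched: 4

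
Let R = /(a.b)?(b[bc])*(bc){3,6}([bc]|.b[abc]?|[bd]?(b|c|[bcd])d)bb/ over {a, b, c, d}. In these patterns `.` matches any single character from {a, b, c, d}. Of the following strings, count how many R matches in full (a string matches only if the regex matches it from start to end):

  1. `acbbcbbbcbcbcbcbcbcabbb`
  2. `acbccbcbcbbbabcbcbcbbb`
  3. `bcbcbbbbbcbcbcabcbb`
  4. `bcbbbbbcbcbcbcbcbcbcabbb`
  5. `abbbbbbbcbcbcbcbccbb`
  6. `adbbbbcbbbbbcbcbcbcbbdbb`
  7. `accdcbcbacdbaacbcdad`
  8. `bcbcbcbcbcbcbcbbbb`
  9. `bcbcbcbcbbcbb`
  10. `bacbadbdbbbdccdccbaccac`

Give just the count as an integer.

7

1 → match
2 → no match
3 → match
4 → match
5 → match
6 → match
7 → no match — must end with `bb`
8 → match
9 → match
10 → no match — must end with `bb`
Total matched: 7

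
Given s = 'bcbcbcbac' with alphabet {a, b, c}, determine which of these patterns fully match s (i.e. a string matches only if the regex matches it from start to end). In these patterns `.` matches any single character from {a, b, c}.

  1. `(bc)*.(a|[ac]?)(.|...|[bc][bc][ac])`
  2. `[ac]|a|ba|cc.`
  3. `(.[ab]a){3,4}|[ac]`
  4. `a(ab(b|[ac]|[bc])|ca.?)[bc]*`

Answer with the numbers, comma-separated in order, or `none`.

1

1 → match
2 → no match
3 → no match
4 → no match — must start with 'a'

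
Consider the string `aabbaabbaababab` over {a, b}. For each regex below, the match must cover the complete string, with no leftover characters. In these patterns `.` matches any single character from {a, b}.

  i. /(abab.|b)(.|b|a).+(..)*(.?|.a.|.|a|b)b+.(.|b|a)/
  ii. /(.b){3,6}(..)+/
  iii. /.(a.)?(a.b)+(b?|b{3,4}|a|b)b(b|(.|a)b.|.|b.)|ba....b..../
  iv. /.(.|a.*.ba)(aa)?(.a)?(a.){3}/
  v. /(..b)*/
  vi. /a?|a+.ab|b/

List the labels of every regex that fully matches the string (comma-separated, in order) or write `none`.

i → no match
ii → no match
iii → no match
iv → match
v → no match
vi → no match

iv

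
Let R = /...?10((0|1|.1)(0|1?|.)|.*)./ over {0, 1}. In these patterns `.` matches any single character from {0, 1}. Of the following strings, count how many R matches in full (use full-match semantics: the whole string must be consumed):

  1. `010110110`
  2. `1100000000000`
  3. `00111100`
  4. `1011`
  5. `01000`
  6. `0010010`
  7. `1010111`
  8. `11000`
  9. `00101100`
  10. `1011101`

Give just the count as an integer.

1 → no match
2 → no match
3 → no match
4 → no match
5 → no match
6 → match
7 → match
8 → no match
9 → match
10 → no match
Total matched: 3

3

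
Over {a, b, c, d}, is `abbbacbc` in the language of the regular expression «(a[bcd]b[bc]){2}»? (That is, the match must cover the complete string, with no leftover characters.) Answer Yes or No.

Yes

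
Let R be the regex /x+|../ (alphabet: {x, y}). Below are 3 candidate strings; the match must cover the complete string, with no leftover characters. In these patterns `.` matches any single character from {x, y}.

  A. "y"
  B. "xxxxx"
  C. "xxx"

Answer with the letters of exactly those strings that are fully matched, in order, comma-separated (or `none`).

B, C

A → no match
B → match
C → match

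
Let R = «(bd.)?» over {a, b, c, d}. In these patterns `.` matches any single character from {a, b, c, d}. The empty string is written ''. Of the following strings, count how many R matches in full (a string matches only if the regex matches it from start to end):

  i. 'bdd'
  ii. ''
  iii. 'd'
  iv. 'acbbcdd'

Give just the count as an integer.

i → match
ii → match
iii → no match
iv → no match
Total matched: 2

2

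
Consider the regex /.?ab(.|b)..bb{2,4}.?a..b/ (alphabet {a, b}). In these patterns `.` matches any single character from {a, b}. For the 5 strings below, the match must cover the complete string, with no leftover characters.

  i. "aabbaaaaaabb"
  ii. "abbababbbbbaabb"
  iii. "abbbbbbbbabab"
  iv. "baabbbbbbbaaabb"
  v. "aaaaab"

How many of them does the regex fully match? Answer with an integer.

1

i. "aabbaaaaaabb" → no match
ii → no match
iii → match
iv → no match
v. "aaaaab" → no match
Total matched: 1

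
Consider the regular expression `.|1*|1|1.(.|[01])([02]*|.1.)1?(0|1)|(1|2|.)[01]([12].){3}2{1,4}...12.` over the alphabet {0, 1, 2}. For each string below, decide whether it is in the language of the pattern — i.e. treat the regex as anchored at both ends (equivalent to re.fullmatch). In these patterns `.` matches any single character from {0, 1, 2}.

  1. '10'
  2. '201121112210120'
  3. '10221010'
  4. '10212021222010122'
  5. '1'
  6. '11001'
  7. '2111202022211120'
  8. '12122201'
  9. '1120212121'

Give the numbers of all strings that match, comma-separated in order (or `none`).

1 → no match
2 → match
3 → match
4 → match
5 → match
6 → match
7 → match
8 → match
9 → no match

2, 3, 4, 5, 6, 7, 8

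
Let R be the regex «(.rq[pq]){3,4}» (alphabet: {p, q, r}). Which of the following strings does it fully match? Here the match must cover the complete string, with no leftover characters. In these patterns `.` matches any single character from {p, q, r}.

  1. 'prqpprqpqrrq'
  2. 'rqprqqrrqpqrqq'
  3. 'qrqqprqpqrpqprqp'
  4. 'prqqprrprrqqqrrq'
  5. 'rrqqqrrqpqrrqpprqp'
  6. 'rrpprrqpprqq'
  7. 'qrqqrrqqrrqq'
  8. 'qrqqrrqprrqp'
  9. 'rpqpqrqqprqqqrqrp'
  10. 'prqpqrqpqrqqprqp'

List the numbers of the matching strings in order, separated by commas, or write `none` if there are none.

7, 8, 10

1. 'prqpprqpqrrq' → no match
2 → no match
3 → no match
4 → no match
5 → no match
6. 'rrpprrqpprqq' → no match
7. 'qrqqrrqqrrqq' → match
8. 'qrqqrrqprrqp' → match
9 → no match
10 → match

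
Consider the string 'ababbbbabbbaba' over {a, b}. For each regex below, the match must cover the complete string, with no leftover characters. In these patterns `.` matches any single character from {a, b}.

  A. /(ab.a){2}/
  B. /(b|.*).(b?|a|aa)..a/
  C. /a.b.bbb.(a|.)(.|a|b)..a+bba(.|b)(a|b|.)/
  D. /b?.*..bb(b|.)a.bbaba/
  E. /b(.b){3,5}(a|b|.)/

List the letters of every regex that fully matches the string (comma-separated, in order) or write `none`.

A → no match
B → match
C → no match
D → match
E → no match — must start with 'b'

B, D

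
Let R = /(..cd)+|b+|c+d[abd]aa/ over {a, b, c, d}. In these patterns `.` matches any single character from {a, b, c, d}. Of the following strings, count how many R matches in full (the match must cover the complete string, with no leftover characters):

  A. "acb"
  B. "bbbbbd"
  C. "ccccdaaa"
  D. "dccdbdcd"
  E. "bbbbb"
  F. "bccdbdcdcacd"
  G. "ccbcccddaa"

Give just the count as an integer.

4

A → no match
B → no match
C → match
D → match
E → match
F → match
G → no match
Total matched: 4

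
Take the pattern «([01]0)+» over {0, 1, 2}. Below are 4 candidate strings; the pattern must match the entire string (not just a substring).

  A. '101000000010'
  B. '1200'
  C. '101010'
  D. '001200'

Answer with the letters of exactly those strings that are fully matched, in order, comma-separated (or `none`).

A, C

A → match
B → no match
C → match
D → no match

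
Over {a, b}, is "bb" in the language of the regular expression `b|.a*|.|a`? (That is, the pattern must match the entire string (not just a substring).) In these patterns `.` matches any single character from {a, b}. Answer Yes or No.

No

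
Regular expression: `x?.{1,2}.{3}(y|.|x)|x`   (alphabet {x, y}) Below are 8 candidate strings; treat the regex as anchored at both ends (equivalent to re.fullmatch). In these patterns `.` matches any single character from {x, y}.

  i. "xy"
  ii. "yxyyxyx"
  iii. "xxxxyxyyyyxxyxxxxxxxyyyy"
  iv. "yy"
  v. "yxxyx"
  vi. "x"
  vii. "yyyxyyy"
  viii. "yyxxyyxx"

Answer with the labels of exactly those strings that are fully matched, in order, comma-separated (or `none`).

i → no match
ii → no match
iii → no match
iv → no match
v → match
vi → match
vii → no match
viii → no match

v, vi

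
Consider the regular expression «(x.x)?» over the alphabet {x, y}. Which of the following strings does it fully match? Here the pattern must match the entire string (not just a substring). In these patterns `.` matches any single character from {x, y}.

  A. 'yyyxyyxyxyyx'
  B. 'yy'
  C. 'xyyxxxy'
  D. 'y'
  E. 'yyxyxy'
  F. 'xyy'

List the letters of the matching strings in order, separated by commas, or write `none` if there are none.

none

A → no match
B → no match
C → no match
D → no match
E → no match
F → no match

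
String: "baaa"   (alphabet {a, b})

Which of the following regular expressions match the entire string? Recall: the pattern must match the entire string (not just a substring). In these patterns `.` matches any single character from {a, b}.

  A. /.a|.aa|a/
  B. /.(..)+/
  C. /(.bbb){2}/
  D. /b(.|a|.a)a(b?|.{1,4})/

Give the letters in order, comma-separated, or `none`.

A → no match
B → no match
C → no match — must end with "bbb"
D → match

D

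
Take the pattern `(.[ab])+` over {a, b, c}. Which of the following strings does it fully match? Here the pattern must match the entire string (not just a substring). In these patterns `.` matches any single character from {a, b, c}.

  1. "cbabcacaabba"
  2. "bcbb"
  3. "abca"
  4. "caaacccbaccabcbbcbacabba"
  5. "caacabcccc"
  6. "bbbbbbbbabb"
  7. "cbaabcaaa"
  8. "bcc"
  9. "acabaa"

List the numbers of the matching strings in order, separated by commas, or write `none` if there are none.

1 → match
2 → no match
3 → match
4 → no match
5 → no match
6 → no match
7 → no match
8 → no match
9 → no match

1, 3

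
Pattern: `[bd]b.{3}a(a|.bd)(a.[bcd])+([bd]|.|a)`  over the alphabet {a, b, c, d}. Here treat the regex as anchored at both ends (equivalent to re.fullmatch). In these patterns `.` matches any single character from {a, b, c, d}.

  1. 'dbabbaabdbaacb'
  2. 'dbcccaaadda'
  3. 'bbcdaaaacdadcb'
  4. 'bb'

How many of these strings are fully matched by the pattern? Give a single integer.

2

1 → no match
2 → match
3 → match
4 → no match
Total matched: 2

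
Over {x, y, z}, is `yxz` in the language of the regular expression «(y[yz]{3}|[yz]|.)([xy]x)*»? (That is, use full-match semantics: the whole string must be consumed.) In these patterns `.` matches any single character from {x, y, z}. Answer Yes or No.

No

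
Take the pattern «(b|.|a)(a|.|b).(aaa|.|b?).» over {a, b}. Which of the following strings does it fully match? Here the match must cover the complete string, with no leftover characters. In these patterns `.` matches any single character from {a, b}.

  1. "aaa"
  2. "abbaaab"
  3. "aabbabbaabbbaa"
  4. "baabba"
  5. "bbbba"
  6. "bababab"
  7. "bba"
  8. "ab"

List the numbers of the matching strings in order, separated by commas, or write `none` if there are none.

2, 5

1 → no match
2 → match
3 → no match
4 → no match
5 → match
6 → no match
7 → no match
8 → no match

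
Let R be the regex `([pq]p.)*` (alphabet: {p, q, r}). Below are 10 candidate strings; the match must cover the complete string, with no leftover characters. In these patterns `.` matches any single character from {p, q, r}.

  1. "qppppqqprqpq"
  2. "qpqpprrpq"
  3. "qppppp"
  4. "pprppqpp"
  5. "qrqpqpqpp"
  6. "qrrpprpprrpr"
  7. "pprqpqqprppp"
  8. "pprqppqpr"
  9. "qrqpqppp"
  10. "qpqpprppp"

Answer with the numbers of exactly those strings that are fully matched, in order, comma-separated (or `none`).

1, 3, 7, 8, 10

1 → match
2 → no match
3 → match
4 → no match
5 → no match
6 → no match
7 → match
8 → match
9 → no match
10 → match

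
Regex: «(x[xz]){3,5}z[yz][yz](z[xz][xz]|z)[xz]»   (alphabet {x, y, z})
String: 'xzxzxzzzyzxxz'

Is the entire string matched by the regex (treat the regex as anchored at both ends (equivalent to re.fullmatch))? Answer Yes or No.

Yes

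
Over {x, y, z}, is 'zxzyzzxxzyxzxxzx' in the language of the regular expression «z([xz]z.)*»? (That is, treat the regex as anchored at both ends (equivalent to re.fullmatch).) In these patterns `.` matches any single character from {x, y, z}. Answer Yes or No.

Yes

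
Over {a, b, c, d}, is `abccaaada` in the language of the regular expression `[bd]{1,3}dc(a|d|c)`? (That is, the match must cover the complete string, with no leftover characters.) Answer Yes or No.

No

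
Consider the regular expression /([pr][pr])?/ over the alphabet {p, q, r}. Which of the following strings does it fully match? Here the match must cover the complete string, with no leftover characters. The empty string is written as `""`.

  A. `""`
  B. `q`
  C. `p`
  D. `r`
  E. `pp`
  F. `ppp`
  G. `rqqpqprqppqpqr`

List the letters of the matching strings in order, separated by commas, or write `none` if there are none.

A → match
B → no match
C → no match
D → no match
E → match
F → no match
G → no match

A, E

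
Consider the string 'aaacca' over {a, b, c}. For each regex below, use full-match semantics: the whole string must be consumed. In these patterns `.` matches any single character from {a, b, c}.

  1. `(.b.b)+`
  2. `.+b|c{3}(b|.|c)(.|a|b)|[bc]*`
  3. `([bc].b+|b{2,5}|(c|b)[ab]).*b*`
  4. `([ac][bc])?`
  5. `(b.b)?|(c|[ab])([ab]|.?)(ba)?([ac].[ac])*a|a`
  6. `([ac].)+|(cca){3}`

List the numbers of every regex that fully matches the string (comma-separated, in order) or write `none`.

5, 6

1 → no match — must end with 'b'
2 → no match
3 → no match
4 → no match
5 → match
6 → match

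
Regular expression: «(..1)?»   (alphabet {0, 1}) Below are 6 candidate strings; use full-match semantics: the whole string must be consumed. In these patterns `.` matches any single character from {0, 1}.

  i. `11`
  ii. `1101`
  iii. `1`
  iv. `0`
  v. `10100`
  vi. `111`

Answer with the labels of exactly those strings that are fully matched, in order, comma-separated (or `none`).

i → no match
ii → no match
iii → no match
iv → no match
v → no match
vi → match

vi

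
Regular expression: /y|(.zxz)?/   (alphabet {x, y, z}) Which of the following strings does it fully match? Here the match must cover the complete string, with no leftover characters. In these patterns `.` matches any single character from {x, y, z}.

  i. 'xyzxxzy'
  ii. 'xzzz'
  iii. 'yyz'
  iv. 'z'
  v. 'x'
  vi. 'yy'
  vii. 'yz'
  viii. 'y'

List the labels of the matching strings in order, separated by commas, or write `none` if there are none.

viii

i → no match
ii → no match
iii → no match
iv → no match
v → no match
vi → no match
vii → no match
viii → match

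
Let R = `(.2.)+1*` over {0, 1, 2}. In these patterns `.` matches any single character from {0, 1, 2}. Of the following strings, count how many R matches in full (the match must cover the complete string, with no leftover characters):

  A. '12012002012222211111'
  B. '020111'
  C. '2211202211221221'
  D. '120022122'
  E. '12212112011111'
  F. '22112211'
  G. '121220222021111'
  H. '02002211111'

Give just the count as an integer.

A → match
B. '020111' → match
C → match
D. '120022122' → match
E → match
F. '22112211' → match
G → match
H. '02002211111' → match
Total matched: 8

8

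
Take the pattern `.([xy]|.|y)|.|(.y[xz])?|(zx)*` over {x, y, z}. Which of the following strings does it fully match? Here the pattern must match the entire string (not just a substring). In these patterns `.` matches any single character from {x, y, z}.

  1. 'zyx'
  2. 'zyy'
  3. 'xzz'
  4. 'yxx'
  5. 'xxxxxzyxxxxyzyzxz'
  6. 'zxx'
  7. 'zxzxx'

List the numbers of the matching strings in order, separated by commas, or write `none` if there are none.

1 → match
2 → no match
3 → no match
4 → no match
5 → no match
6 → no match
7 → no match

1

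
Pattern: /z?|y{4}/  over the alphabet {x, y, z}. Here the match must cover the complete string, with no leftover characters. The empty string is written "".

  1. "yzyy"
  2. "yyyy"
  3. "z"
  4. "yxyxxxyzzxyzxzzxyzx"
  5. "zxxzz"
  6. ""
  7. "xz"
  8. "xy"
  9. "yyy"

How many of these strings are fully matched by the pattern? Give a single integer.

3

1 → no match
2 → match
3 → match
4 → no match
5 → no match
6 → match
7 → no match
8 → no match
9 → no match
Total matched: 3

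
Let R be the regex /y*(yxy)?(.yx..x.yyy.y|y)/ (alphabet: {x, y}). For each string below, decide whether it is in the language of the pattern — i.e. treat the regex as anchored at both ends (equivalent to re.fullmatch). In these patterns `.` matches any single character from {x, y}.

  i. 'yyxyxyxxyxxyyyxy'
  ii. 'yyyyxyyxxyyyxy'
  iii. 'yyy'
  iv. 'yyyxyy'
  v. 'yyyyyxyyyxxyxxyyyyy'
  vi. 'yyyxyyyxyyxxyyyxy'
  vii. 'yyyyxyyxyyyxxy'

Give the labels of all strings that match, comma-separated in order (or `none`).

i → match
ii → match
iii. 'yyy' → match
iv. 'yyyxyy' → match
v → match
vi → match
vii → no match

i, ii, iii, iv, v, vi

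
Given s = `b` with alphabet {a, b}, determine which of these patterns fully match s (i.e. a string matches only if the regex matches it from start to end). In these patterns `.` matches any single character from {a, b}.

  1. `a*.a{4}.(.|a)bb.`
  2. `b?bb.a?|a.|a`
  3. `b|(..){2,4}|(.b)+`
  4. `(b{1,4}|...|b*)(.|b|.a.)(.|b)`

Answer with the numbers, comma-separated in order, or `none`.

1 → no match
2 → no match
3 → match
4 → no match

3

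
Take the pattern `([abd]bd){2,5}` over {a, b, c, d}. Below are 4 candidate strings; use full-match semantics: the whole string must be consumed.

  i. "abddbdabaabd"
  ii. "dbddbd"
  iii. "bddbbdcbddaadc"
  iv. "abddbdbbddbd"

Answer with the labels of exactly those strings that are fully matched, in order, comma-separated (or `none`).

i → no match
ii → match
iii → no match — must end with "bd"
iv → match

ii, iv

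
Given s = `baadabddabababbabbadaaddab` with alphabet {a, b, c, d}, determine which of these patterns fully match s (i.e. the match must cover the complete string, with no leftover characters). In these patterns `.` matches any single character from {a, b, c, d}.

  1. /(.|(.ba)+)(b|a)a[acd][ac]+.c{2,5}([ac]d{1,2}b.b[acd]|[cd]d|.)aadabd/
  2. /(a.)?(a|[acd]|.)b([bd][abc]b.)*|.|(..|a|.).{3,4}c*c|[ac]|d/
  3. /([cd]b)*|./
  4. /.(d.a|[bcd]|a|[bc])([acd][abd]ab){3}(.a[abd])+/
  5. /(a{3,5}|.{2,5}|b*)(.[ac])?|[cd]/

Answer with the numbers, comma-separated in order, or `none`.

1 → no match — must end with `aadabd`
2 → no match
3 → no match
4 → match
5 → no match

4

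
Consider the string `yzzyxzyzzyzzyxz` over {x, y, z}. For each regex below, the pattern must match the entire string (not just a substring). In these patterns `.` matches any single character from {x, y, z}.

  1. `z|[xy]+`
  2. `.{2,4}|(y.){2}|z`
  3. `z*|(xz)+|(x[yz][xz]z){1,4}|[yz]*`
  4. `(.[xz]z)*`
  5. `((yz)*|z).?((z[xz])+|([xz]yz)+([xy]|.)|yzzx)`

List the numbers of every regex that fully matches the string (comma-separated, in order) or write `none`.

1 → no match
2 → no match
3 → no match
4 → match
5 → no match

4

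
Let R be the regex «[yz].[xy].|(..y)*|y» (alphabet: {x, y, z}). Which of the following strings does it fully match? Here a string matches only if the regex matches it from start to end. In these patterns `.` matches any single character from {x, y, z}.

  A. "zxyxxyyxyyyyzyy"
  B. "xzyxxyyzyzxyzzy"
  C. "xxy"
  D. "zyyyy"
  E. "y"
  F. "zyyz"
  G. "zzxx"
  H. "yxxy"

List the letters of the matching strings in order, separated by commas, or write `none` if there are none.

A, B, C, E, F, G, H

A → match
B → match
C. "xxy" → match
D. "zyyyy" → no match
E. "y" → match
F. "zyyz" → match
G. "zzxx" → match
H. "yxxy" → match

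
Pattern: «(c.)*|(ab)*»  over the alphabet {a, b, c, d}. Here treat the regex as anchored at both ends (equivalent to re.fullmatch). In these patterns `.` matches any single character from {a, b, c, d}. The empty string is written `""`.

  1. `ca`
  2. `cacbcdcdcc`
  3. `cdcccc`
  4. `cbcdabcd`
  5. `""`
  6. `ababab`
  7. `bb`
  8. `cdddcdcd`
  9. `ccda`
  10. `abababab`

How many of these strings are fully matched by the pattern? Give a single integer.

6

1 → match
2 → match
3 → match
4 → no match
5 → match
6 → match
7 → no match
8 → no match
9 → no match
10 → match
Total matched: 6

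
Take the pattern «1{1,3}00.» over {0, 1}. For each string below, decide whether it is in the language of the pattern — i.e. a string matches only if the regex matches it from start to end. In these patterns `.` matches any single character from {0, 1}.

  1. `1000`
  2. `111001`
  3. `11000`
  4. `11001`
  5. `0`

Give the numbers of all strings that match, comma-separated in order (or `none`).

1, 2, 3, 4

1 → match
2 → match
3 → match
4 → match
5 → no match — must start with `1`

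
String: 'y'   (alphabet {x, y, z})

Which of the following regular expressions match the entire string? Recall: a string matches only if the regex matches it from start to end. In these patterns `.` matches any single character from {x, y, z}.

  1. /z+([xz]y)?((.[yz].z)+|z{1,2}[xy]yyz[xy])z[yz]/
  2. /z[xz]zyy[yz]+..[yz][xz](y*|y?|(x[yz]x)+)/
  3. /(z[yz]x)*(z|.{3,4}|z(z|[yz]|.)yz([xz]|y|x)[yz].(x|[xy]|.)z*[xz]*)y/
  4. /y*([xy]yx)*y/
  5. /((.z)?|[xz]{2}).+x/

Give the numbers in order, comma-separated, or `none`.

1 → no match — must start with 'z'
2 → no match — must start with 'z'
3 → no match
4 → match
5 → no match — must end with 'x'

4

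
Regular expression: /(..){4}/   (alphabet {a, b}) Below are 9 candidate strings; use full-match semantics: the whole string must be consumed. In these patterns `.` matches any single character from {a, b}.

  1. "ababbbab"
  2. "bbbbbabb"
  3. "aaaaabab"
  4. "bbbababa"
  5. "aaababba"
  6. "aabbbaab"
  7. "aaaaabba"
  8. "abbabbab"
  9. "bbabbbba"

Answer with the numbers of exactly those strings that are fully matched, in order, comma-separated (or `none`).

1 → match
2 → match
3 → match
4 → match
5 → match
6 → match
7 → match
8 → match
9 → match

1, 2, 3, 4, 5, 6, 7, 8, 9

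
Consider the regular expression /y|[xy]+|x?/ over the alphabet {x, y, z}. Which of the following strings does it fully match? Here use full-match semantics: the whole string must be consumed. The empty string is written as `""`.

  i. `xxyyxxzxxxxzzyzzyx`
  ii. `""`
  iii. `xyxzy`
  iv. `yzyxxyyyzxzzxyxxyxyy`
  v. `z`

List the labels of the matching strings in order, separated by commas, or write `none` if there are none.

ii

i → no match
ii. `""` → match
iii. `xyxzy` → no match
iv → no match
v. `z` → no match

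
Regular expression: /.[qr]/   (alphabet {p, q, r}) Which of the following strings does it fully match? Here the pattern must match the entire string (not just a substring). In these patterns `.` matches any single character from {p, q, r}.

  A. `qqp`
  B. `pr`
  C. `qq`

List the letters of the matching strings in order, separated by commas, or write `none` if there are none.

A → no match
B → match
C → match

B, C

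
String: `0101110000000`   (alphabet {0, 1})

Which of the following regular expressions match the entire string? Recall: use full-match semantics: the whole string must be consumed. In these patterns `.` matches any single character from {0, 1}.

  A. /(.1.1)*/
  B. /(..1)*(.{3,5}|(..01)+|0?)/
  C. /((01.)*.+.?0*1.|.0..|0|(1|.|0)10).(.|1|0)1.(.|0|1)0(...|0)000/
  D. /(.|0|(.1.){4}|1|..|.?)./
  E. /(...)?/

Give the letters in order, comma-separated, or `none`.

C

A → no match
B → no match
C → match
D → no match
E → no match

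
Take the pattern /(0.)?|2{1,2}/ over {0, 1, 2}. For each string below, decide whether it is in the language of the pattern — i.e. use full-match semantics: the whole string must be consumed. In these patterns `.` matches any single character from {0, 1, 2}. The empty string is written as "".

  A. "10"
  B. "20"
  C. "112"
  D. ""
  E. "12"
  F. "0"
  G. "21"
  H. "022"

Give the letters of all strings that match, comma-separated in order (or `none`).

D

A → no match
B → no match
C → no match
D → match
E → no match
F → no match
G → no match
H → no match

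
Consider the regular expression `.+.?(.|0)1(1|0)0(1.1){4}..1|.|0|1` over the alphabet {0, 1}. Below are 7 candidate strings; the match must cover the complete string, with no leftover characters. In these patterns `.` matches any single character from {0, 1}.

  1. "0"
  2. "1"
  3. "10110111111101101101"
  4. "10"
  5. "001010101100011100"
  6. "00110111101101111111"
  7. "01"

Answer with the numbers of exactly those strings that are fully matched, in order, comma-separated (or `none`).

1, 2, 3, 6

1 → match
2 → match
3 → match
4 → no match
5 → no match
6 → match
7 → no match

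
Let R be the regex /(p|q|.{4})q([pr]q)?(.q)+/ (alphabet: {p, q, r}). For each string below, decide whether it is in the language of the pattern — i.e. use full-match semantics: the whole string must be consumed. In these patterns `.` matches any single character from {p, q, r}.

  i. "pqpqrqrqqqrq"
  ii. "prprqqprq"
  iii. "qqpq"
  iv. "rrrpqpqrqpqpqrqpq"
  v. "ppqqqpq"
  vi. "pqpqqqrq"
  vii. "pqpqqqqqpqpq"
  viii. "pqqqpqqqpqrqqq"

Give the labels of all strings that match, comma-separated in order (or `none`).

i → match
ii → no match
iii → match
iv → match
v → match
vi → match
vii → match
viii → match

i, iii, iv, v, vi, vii, viii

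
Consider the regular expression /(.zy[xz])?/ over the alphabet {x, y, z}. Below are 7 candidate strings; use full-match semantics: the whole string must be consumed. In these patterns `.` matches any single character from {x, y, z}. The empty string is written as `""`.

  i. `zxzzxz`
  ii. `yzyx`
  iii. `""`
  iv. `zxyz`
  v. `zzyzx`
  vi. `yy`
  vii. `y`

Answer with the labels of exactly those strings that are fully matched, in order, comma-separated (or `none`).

ii, iii

i → no match
ii → match
iii → match
iv → no match
v → no match
vi → no match
vii → no match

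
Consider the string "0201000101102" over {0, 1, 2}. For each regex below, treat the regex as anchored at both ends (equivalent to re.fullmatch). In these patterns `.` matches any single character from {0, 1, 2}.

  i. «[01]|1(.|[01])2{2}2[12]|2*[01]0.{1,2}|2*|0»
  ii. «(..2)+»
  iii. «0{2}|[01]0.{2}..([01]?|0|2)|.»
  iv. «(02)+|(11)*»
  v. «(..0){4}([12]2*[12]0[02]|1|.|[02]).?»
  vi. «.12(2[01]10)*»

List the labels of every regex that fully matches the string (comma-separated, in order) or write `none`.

i → no match
ii → no match
iii → no match
iv → no match
v → match
vi → no match

v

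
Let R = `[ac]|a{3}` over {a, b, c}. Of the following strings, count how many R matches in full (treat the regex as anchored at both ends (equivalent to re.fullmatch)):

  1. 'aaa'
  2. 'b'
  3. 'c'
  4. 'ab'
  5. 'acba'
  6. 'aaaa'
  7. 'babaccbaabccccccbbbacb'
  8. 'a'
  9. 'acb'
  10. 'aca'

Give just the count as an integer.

3

1 → match
2 → no match
3 → match
4 → no match
5 → no match
6 → no match
7 → no match
8 → match
9 → no match
10 → no match
Total matched: 3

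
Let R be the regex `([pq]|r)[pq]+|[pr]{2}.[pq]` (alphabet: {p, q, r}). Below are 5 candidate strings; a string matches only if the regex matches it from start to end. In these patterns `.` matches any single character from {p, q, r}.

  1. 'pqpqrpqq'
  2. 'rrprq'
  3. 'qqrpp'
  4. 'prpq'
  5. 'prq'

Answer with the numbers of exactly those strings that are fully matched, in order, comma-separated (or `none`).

1. 'pqpqrpqq' → no match
2. 'rrprq' → no match
3. 'qqrpp' → no match
4. 'prpq' → match
5. 'prq' → no match

4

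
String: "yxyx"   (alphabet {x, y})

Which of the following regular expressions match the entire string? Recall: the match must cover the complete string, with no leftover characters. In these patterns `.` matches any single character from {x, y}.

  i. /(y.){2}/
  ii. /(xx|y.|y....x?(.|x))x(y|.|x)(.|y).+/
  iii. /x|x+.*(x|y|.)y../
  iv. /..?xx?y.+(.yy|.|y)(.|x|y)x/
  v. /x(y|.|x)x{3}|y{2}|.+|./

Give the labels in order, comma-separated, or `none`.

i, v

i → match
ii → no match
iii → no match — must start with "x"
iv → no match
v → match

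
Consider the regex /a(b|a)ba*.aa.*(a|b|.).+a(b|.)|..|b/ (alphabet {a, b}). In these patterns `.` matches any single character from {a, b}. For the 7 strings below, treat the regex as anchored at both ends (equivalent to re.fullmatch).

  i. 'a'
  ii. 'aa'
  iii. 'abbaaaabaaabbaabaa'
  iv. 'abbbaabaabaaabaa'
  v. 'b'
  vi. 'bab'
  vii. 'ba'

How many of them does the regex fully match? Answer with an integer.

5

i → no match
ii → match
iii → match
iv → match
v → match
vi → no match
vii → match
Total matched: 5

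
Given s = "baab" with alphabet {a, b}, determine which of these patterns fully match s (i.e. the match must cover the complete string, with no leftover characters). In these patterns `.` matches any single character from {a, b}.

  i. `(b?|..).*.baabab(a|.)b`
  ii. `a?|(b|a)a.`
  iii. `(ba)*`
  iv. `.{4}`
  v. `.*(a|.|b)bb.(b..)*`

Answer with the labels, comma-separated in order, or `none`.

i → no match
ii → no match
iii → no match
iv → match
v → no match

iv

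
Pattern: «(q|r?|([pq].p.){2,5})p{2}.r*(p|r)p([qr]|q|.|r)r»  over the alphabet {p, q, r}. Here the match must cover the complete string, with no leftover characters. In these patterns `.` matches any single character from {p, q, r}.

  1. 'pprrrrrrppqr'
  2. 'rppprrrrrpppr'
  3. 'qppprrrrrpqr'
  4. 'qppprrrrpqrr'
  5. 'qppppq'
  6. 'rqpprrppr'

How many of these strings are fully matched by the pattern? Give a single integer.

3

1 → match
2 → match
3 → match
4 → no match
5 → no match — must end with 'r'
6 → no match
Total matched: 3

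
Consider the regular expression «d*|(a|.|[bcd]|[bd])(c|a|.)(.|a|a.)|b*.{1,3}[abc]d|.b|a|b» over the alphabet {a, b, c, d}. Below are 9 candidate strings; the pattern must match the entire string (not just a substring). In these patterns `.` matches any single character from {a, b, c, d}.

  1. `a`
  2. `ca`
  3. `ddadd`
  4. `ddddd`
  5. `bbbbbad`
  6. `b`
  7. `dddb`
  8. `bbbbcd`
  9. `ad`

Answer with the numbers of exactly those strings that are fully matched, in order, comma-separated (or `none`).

1 → match
2 → no match
3 → no match
4 → match
5 → match
6 → match
7 → no match
8 → match
9 → no match

1, 4, 5, 6, 8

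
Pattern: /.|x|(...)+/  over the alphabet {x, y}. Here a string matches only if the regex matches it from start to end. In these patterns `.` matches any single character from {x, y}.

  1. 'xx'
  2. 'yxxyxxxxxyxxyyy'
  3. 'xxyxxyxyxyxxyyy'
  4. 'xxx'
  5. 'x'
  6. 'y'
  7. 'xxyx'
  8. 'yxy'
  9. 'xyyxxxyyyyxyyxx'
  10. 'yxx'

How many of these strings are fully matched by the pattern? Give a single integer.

8

1. 'xx' → no match
2 → match
3 → match
4. 'xxx' → match
5. 'x' → match
6. 'y' → match
7. 'xxyx' → no match
8. 'yxy' → match
9 → match
10. 'yxx' → match
Total matched: 8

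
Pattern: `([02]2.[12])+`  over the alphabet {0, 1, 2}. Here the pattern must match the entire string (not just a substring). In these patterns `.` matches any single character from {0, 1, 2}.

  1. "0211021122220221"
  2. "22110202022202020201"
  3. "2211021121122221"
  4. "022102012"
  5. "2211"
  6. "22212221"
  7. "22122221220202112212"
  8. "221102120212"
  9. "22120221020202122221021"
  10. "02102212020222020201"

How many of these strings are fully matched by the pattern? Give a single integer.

6

1 → match
2 → match
3 → no match
4 → no match
5 → match
6 → match
7 → match
8 → match
9 → no match
10 → no match
Total matched: 6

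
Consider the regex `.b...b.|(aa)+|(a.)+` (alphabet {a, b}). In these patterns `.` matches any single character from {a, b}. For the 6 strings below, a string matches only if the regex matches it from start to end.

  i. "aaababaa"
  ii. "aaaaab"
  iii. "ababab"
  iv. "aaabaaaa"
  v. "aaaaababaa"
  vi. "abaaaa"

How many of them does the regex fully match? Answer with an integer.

i → match
ii → match
iii → match
iv → match
v → match
vi → match
Total matched: 6

6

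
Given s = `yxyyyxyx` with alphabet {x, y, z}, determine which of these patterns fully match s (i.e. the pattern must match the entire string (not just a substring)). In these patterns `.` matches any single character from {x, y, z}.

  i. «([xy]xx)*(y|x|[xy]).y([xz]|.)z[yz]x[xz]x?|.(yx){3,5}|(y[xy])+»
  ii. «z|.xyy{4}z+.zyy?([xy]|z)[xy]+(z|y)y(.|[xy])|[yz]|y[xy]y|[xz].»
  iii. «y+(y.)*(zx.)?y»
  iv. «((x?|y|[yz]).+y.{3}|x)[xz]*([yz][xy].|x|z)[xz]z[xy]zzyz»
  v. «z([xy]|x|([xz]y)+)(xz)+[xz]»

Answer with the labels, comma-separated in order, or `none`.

i → match
ii → no match
iii → no match — must end with `y`
iv → no match — must end with `zzyz`
v → no match — must start with `z`

i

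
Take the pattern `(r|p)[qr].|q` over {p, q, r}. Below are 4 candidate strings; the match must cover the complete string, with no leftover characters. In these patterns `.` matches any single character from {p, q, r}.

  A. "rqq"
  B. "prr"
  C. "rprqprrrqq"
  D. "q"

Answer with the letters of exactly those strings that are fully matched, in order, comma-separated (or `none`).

A → match
B → match
C → no match
D → match

A, B, D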